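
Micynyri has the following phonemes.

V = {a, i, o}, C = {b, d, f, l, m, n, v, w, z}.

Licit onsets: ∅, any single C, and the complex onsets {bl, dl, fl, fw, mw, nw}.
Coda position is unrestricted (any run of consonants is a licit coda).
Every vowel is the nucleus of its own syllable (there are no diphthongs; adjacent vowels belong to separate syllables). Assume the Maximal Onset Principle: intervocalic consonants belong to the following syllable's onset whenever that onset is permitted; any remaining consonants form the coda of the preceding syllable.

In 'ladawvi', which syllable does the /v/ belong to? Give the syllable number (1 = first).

Vowels present: a, a, i; each is a nucleus, giving 3 syllables.
V1 /a/ – V2 /a/: /d/ is a single consonant, so it becomes the next onset.
V2 /a/ – V3 /i/: cluster /wv/ — the longest permitted-onset suffix is /v/; onset = /v/, preceding coda = /w/.
Syllabification: la.daw.vi.
The /v/ is in the onset of syllable 3 (/vi/).

3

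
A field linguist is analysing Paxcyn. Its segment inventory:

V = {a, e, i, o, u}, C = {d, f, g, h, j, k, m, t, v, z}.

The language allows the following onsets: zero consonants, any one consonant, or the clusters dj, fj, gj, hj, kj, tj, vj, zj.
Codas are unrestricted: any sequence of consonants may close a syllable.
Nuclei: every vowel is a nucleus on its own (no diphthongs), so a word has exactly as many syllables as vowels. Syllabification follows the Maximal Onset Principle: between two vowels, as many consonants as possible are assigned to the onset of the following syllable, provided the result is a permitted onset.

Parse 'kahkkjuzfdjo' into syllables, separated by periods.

kahk.kjuzf.djo

Vowels present: a, u, o; each is a nucleus, giving 3 syllables.
V1 /a/ – V2 /u/: /hkkj/; trying suffixes from longest down, /kj/ is the first permitted one, so coda /hk/ | onset /kj/.
V2 /u/ – V3 /o/: cluster /zfdj/ — the longest permitted-onset suffix is /dj/; onset = /dj/, preceding coda = /zf/.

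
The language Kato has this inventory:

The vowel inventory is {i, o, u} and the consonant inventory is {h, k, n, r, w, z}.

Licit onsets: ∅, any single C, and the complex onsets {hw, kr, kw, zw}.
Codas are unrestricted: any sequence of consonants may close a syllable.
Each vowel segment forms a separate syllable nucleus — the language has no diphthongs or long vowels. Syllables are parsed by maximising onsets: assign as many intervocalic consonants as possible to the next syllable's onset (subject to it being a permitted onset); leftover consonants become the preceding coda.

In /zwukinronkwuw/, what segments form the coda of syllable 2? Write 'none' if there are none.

Nuclei (vowels): u, i, o, u → 4 syllables.
Between /u/ (V1) and /i/ (V2): just /k/ — single C goes to the following onset.
Between /i/ (V2) and /o/ (V3): cluster /nr/ — the longest permitted-onset suffix is /r/; onset = /r/, preceding coda = /n/.
Between /o/ (V3) and /u/ (V4): /nkw/ splits as /n/ + /kw/ (/kw/ is the longest suffix that is a licit onset).
Putting it together: zwu.kin.ron.kwuw.
Syllable 2 is /kin/: onset /k/, nucleus /i/, coda /n/.

n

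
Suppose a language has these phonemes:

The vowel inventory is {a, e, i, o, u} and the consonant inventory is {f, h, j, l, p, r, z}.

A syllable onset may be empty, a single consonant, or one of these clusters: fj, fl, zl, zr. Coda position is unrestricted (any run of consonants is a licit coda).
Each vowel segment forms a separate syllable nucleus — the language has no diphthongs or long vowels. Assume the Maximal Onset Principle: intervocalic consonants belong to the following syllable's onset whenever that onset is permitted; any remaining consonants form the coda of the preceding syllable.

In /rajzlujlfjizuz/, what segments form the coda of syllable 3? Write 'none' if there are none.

The vowels are a, u, i, u — 4 nuclei, so 4 syllables.
σ1/σ2 boundary: /jzl/; trying suffixes from longest down, /zl/ is the first permitted one, so coda /j/ | onset /zl/.
σ2/σ3 boundary: /jlfj/; trying suffixes from longest down, /fj/ is the first permitted one, so coda /jl/ | onset /fj/.
σ3/σ4 boundary: /z/ is a single consonant, so it becomes the next onset.
Result: raj.zlujl.fji.zuz.
Syllable 3 is /fji/: onset /fj/, nucleus /i/, coda ∅.

none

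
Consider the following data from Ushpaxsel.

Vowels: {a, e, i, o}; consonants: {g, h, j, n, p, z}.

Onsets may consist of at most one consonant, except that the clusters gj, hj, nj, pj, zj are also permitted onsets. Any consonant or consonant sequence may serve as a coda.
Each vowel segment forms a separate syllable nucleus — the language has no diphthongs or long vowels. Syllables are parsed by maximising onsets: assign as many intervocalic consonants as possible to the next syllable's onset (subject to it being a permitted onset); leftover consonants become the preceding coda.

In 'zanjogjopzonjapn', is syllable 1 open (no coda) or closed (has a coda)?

Nuclei (vowels): a, o, o, o, a → 5 syllables.
/a…o/ gap (V1→V2): /nj/ is a licit onset in full, so it all attaches to the next syllable.
/o…o/ gap (V2→V3): cluster /gj/ — /gj/ is itself a permitted onset, so the whole cluster goes right; preceding coda = ∅.
/o…o/ gap (V3→V4): /pz/ splits as /p/ + /z/ (/z/ is the longest suffix that is a licit onset).
/o…a/ gap (V4→V5): /nj/ — entire cluster is a permitted onset → onset /nj/, coda ∅.
Syllabification: za.njo.gjop.zo.njapn.
Syllable 1 is /za/; it ends in its nucleus with no coda, so it is open.

open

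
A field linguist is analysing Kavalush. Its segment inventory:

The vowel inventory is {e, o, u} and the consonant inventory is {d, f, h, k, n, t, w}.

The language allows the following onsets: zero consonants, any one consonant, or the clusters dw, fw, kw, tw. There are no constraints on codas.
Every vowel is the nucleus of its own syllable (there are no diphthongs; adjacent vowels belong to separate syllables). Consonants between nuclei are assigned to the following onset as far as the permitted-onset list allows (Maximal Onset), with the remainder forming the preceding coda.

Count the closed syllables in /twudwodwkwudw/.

2

Nuclei (vowels): u, o, u → 3 syllables.
σ1/σ2 boundary: /dw/ — entire cluster is a permitted onset → onset /dw/, coda ∅.
σ2/σ3 boundary: /dwkw/ — longest licit onset from the right is /kw/, leaving /dw/ as coda.
Syllabification: twu.dwodw.kwudw.
Classifying each syllable: /twu/ (open), /dwodw/ (closed), /kwudw/ (closed).
Closed syllables: 2.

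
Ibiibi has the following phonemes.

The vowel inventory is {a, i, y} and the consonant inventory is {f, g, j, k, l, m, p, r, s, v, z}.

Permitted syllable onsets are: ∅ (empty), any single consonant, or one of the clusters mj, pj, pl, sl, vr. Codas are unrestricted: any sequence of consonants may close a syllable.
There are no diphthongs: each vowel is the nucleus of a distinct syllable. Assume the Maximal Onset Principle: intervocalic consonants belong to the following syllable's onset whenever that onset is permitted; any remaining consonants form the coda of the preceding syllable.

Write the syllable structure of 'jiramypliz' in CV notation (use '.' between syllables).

CV.CV.CV.CCVC

Vowels present: i, a, y, i; each is a nucleus, giving 4 syllables.
V1 /i/ – V2 /a/: /r/ → onset of the next syllable (single consonants are always licit onsets).
V2 /a/ – V3 /y/: /m/ is a single consonant, so it becomes the next onset.
V3 /y/ – V4 /i/: /pl/ is a licit onset in full, so it all attaches to the next syllable.
So the parse is ji.ra.my.pliz.
Mapping each syllable to C/V: /ji/ → CV, /ra/ → CV, /my/ → CV, /pliz/ → CCVC.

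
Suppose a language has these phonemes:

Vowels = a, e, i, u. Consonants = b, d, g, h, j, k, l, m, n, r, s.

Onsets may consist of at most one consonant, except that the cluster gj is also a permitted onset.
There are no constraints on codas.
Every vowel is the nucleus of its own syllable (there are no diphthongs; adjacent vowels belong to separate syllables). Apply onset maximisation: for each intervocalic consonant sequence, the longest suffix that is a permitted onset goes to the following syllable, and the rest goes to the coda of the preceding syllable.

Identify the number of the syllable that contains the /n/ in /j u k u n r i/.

The vowels are u, u, i — 3 nuclei, so 3 syllables.
/u…u/ gap (V1→V2): just /k/ — single C goes to the following onset.
/u…i/ gap (V2→V3): /nr/ splits as /n/ + /r/ (/r/ is the longest suffix that is a licit onset).
Putting it together: ju.kun.ri.
The /n/ is in the coda of syllable 2 (/kun/).

2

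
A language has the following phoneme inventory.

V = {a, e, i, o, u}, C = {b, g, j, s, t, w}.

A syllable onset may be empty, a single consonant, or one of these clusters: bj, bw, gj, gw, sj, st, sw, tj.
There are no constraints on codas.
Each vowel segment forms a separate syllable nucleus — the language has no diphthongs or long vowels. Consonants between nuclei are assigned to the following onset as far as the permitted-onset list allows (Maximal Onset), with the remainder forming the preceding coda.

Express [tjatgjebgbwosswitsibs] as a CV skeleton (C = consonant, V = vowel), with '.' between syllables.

CCVC.CCVCC.CCVC.CCVC.CVCC

Vowels present: a, e, o, i, i; each is a nucleus, giving 5 syllables.
Between /a/ (V1) and /e/ (V2): cluster /tgj/ — the longest permitted-onset suffix is /gj/; onset = /gj/, preceding coda = /t/.
Between /e/ (V2) and /o/ (V3): /bgbw/ — longest licit onset from the right is /bw/, leaving /bg/ as coda.
Between /o/ (V3) and /i/ (V4): /ssw/ splits as /s/ + /sw/ (/sw/ is the longest suffix that is a licit onset).
Between /i/ (V4) and /i/ (V5): /ts/; trying suffixes from longest down, /s/ is the first permitted one, so coda /t/ | onset /s/.
Result: tjat.gjebg.bwos.swit.sibs.
Mapping each syllable to C/V: /tjat/ → CCVC, /gjebg/ → CCVCC, /bwos/ → CCVC, /swit/ → CCVC, /sibs/ → CVCC.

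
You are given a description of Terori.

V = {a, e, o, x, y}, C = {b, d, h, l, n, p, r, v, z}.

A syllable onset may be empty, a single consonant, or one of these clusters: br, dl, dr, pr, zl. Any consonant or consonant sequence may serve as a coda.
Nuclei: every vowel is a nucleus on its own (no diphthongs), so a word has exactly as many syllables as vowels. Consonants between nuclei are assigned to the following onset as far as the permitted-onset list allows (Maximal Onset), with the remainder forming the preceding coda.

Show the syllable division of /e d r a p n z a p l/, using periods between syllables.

e.drapn.zapl

The vowels are e, a, a — 3 nuclei, so 3 syllables.
V1 /e/ – V2 /a/: /dr/ — entire cluster is a permitted onset → onset /dr/, coda ∅.
V2 /a/ – V3 /a/: /pnz/ splits as /pn/ + /z/ (/z/ is the longest suffix that is a licit onset).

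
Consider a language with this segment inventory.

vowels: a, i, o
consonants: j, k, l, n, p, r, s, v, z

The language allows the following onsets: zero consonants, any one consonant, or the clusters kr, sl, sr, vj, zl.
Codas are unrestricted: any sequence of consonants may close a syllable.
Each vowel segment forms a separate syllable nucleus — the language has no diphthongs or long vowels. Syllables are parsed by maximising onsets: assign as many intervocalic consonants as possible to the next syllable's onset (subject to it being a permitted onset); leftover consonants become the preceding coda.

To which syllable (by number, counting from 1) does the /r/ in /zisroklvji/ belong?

Vowels present: i, o, i; each is a nucleus, giving 3 syllables.
σ1/σ2 boundary: /sr/ — entire cluster is a permitted onset → onset /sr/, coda ∅.
σ2/σ3 boundary: cluster /klvj/ — the longest permitted-onset suffix is /vj/; onset = /vj/, preceding coda = /kl/.
So the parse is zi.srokl.vji.
The /r/ is in the onset of syllable 2 (/srokl/).

2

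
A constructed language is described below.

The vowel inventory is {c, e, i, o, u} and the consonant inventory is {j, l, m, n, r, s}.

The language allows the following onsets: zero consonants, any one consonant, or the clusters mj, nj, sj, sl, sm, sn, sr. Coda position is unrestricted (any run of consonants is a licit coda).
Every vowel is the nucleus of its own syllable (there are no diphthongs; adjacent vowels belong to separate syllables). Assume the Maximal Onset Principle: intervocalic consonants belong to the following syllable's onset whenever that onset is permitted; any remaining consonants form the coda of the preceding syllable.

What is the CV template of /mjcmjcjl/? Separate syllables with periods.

CCV.CCVCC

Nuclei (vowels): c, c → 2 syllables.
Between /c/ (V1) and /c/ (V2): /mj/ is a licit onset in full, so it all attaches to the next syllable.
Putting it together: mjc.mjcjl.
Mapping each syllable to C/V: /mjc/ → CCV, /mjcjl/ → CCVCC.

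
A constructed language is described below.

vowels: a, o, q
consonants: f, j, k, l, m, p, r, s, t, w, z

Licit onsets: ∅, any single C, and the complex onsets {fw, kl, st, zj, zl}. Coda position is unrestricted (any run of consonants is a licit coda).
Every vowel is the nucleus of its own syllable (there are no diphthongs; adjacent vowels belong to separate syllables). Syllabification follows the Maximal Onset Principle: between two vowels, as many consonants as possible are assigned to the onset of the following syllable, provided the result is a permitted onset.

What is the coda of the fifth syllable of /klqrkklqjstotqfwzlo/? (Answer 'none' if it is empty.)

The vowels are q, q, o, q, o — 5 nuclei, so 5 syllables.
Between /q/ (V1) and /q/ (V2): cluster /rkkl/ — the longest permitted-onset suffix is /kl/; onset = /kl/, preceding coda = /rk/.
Between /q/ (V2) and /o/ (V3): /jst/ splits as /j/ + /st/ (/st/ is the longest suffix that is a licit onset).
Between /o/ (V3) and /q/ (V4): /t/ → onset of the next syllable (single consonants are always licit onsets).
Between /q/ (V4) and /o/ (V5): cluster /fwzl/ — the longest permitted-onset suffix is /zl/; onset = /zl/, preceding coda = /fw/.
Putting it together: klqrk.klqj.sto.tqfw.zlo.
Syllable 5 is /zlo/: onset /zl/, nucleus /o/, coda ∅.

none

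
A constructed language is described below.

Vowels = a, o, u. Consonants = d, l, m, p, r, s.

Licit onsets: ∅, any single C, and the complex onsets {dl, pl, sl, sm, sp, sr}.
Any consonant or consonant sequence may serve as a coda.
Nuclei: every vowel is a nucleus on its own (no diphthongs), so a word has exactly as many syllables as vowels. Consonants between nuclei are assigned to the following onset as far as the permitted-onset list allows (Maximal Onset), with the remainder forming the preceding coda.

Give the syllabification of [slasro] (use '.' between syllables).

sla.sro

The vowels are a, o — 2 nuclei, so 2 syllables.
σ1/σ2 boundary: cluster /sr/ — /sr/ is itself a permitted onset, so the whole cluster goes right; preceding coda = ∅.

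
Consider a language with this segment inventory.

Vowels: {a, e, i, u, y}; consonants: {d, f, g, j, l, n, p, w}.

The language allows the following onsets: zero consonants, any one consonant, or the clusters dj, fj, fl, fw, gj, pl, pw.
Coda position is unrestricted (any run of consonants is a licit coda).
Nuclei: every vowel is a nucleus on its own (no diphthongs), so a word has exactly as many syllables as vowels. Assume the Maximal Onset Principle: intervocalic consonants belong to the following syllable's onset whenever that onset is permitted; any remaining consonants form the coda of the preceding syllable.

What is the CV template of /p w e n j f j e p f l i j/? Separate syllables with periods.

CCVCC.CCVC.CCVC

Vowels present: e, e, i; each is a nucleus, giving 3 syllables.
/e…e/ gap (V1→V2): cluster /njfj/ — the longest permitted-onset suffix is /fj/; onset = /fj/, preceding coda = /nj/.
/e…i/ gap (V2→V3): cluster /pfl/ — the longest permitted-onset suffix is /fl/; onset = /fl/, preceding coda = /p/.
Result: pwenj.fjep.flij.
Mapping each syllable to C/V: /pwenj/ → CCVCC, /fjep/ → CCVC, /flij/ → CCVC.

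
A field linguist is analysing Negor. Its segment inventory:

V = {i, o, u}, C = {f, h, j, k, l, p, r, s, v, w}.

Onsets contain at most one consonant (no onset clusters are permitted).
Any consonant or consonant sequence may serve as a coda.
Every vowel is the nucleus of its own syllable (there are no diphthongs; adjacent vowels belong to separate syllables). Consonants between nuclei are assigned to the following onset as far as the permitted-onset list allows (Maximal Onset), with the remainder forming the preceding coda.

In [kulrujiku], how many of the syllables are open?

3

Vowels present: u, u, i, u; each is a nucleus, giving 4 syllables.
/u…u/ gap (V1→V2): /lr/ splits as /l/ + /r/ (/r/ is the longest suffix that is a licit onset).
/u…i/ gap (V2→V3): just /j/ — single C goes to the following onset.
/i…u/ gap (V3→V4): /k/ → onset of the next syllable (single consonants are always licit onsets).
So the parse is kul.ru.ji.ku.
Classifying each syllable: /kul/ (closed), /ru/ (open), /ji/ (open), /ku/ (open).
Open syllables: 3.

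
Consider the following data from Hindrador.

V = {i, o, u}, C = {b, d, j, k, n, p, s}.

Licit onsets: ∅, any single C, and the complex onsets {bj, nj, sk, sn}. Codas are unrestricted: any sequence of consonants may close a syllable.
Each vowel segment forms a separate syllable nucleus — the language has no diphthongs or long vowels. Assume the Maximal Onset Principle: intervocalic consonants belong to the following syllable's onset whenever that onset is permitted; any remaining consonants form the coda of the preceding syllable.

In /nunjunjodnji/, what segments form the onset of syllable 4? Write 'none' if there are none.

nj

The vowels are u, u, o, i — 4 nuclei, so 4 syllables.
/u…u/ gap (V1→V2): cluster /nj/ — /nj/ is itself a permitted onset, so the whole cluster goes right; preceding coda = ∅.
/u…o/ gap (V2→V3): cluster /nj/ — /nj/ is itself a permitted onset, so the whole cluster goes right; preceding coda = ∅.
/o…i/ gap (V3→V4): /dnj/; trying suffixes from longest down, /nj/ is the first permitted one, so coda /d/ | onset /nj/.
Putting it together: nu.nju.njod.nji.
Syllable 4 is /nji/: onset /nj/, nucleus /i/, coda ∅.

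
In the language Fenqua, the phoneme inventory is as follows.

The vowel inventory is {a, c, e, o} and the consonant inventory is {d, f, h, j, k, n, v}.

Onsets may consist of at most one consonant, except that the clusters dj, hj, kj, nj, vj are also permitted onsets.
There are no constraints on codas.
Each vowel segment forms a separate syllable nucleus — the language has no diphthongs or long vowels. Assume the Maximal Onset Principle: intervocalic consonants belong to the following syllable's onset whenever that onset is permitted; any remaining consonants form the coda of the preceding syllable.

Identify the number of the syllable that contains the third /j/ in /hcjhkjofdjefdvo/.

3

Vowels present: c, o, e, o; each is a nucleus, giving 4 syllables.
/c…o/ gap (V1→V2): /jhkj/ splits as /jh/ + /kj/ (/kj/ is the longest suffix that is a licit onset).
/o…e/ gap (V2→V3): /fdj/ splits as /f/ + /dj/ (/dj/ is the longest suffix that is a licit onset).
/e…o/ gap (V3→V4): cluster /fdv/ — the longest permitted-onset suffix is /v/; onset = /v/, preceding coda = /fd/.
Putting it together: hcjh.kjof.djefd.vo.
The third /j/ is in the onset of syllable 3 (/djefd/).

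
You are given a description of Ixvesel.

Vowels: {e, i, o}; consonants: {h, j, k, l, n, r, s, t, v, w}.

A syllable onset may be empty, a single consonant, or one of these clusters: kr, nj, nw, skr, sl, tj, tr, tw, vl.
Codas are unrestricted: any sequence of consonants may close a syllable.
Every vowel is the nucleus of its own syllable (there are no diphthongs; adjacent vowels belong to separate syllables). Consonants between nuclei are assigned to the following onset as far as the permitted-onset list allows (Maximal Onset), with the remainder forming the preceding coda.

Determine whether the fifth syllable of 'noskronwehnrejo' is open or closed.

open

Nuclei (vowels): o, o, e, e, o → 5 syllables.
V1 /o/ – V2 /o/: /skr/ is a licit onset in full, so it all attaches to the next syllable.
V2 /o/ – V3 /e/: /nw/ is a licit onset in full, so it all attaches to the next syllable.
V3 /e/ – V4 /e/: /hnr/ splits as /hn/ + /r/ (/r/ is the longest suffix that is a licit onset).
V4 /e/ – V5 /o/: /j/ → onset of the next syllable (single consonants are always licit onsets).
Putting it together: no.skro.nwehn.re.jo.
Syllable 5 is /jo/; it ends in its nucleus with no coda, so it is open.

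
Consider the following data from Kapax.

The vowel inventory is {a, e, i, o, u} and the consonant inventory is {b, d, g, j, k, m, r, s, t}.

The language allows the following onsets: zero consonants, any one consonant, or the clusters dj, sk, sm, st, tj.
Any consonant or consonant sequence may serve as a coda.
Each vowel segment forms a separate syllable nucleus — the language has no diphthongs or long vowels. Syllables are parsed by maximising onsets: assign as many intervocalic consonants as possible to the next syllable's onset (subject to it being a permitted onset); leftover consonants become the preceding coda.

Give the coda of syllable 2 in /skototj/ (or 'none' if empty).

The vowels are o, o — 2 nuclei, so 2 syllables.
σ1/σ2 boundary: /t/ is a single consonant, so it becomes the next onset.
Syllabification: sko.totj.
Syllable 2 is /totj/: onset /t/, nucleus /o/, coda /tj/.

tj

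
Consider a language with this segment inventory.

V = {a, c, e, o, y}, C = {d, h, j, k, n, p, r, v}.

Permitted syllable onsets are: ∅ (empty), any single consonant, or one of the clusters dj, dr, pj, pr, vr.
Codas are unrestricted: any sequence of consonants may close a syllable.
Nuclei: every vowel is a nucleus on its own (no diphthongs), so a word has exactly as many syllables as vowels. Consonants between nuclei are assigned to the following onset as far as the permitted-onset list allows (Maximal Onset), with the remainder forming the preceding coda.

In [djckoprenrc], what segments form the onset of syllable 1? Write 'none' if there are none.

dj

Nuclei (vowels): c, o, e, c → 4 syllables.
/c…o/ gap (V1→V2): /k/ is a single consonant, so it becomes the next onset.
/o…e/ gap (V2→V3): cluster /pr/ — /pr/ is itself a permitted onset, so the whole cluster goes right; preceding coda = ∅.
/e…c/ gap (V3→V4): /nr/ splits as /n/ + /r/ (/r/ is the longest suffix that is a licit onset).
Syllabification: djc.ko.pren.rc.
Syllable 1 is /djc/: onset /dj/, nucleus /c/, coda ∅.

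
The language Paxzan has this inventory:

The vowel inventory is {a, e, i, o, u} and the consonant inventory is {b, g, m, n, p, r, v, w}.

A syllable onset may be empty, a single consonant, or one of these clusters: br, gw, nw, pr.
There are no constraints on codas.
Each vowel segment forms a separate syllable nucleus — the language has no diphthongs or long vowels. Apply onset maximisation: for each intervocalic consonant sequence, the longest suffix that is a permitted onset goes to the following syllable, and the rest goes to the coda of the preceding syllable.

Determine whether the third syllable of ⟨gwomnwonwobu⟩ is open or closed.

Nuclei (vowels): o, o, o, u → 4 syllables.
σ1/σ2 boundary: /mnw/; trying suffixes from longest down, /nw/ is the first permitted one, so coda /m/ | onset /nw/.
σ2/σ3 boundary: /nw/ is a licit onset in full, so it all attaches to the next syllable.
σ3/σ4 boundary: just /b/ — single C goes to the following onset.
Result: gwom.nwo.nwo.bu.
Syllable 3 is /nwo/; it ends in its nucleus with no coda, so it is open.

open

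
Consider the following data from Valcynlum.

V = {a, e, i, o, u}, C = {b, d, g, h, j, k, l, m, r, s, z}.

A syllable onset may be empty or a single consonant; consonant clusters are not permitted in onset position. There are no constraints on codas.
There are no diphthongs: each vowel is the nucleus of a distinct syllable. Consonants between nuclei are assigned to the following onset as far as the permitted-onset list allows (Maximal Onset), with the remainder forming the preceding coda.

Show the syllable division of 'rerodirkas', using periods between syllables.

re.ro.dir.kas

Vowels present: e, o, i, a; each is a nucleus, giving 4 syllables.
V1 /e/ – V2 /o/: /r/ → onset of the next syllable (single consonants are always licit onsets).
V2 /o/ – V3 /i/: just /d/ — single C goes to the following onset.
V3 /i/ – V4 /a/: /rk/; trying suffixes from longest down, /k/ is the first permitted one, so coda /r/ | onset /k/.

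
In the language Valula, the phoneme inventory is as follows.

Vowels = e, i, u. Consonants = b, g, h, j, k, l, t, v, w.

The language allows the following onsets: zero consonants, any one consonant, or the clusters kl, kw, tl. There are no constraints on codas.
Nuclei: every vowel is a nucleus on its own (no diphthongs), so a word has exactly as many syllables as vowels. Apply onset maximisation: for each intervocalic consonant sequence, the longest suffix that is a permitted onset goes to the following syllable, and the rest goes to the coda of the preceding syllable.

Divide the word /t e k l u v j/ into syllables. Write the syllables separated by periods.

The vowels are e, u — 2 nuclei, so 2 syllables.
σ1/σ2 boundary: cluster /kl/ — /kl/ is itself a permitted onset, so the whole cluster goes right; preceding coda = ∅.

te.kluvj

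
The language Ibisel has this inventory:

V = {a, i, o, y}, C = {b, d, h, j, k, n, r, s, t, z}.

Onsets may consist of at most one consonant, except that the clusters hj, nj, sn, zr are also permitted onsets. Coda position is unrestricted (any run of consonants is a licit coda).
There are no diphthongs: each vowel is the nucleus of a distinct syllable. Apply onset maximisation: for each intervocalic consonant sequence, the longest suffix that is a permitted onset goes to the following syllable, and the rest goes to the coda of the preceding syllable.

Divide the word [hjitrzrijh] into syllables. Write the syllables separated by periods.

Nuclei (vowels): i, i → 2 syllables.
/i…i/ gap (V1→V2): /trzr/ — longest licit onset from the right is /zr/, leaving /tr/ as coda.

hjitr.zrijh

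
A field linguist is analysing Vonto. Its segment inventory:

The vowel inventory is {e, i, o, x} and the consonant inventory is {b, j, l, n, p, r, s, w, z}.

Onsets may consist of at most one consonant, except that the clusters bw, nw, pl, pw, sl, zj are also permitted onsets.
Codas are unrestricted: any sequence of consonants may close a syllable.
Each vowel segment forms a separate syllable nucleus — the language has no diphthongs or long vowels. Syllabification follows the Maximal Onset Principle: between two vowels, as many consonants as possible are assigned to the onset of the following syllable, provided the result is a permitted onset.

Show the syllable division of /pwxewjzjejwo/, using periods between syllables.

pwx.ewj.zjej.wo

Nuclei (vowels): x, e, e, o → 4 syllables.
V1 /x/ – V2 /e/: no consonants, so the boundary falls immediately after /x/.
V2 /e/ – V3 /e/: cluster /wjzj/ — the longest permitted-onset suffix is /zj/; onset = /zj/, preceding coda = /wj/.
V3 /e/ – V4 /o/: /jw/ splits as /j/ + /w/ (/w/ is the longest suffix that is a licit onset).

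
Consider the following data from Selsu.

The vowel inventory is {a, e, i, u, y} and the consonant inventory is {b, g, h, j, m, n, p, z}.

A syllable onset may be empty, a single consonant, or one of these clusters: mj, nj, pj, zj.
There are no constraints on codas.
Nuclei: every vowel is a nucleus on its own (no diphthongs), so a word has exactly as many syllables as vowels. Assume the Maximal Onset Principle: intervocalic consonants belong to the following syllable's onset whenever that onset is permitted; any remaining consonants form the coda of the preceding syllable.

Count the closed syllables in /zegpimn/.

2

Nuclei (vowels): e, i → 2 syllables.
Between /e/ (V1) and /i/ (V2): cluster /gp/ — the longest permitted-onset suffix is /p/; onset = /p/, preceding coda = /g/.
Putting it together: zeg.pimn.
Classifying each syllable: /zeg/ (closed), /pimn/ (closed).
Closed syllables: 2.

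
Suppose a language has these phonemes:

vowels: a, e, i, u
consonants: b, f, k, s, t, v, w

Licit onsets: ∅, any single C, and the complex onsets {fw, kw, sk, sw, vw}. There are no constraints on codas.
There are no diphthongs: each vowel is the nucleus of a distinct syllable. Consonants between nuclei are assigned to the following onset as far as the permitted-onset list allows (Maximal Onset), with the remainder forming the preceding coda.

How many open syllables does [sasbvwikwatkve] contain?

2

Nuclei (vowels): a, i, a, e → 4 syllables.
/a…i/ gap (V1→V2): cluster /sbvw/ — the longest permitted-onset suffix is /vw/; onset = /vw/, preceding coda = /sb/.
/i…a/ gap (V2→V3): /kw/ — entire cluster is a permitted onset → onset /kw/, coda ∅.
/a…e/ gap (V3→V4): /tkv/ splits as /tk/ + /v/ (/v/ is the longest suffix that is a licit onset).
Result: sasb.vwi.kwatk.ve.
Classifying each syllable: /sasb/ (closed), /vwi/ (open), /kwatk/ (closed), /ve/ (open).
Open syllables: 2.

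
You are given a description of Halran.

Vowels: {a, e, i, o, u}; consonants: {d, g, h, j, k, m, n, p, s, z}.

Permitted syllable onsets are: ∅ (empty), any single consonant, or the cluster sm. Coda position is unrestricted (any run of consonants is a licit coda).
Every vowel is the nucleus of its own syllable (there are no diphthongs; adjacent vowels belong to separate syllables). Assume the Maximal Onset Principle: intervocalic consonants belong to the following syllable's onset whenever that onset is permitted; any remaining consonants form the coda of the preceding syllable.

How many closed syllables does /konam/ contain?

1

Nuclei (vowels): o, a → 2 syllables.
Between /o/ (V1) and /a/ (V2): just /n/ — single C goes to the following onset.
Syllabification: ko.nam.
Classifying each syllable: /ko/ (open), /nam/ (closed).
Closed syllables: 1.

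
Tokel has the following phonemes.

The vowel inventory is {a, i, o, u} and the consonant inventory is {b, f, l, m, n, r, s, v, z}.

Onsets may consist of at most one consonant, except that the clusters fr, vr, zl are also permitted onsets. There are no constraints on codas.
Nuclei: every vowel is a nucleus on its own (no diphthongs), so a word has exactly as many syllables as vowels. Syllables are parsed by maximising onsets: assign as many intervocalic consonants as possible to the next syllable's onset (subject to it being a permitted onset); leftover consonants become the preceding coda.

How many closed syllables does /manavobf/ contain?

The vowels are a, a, o — 3 nuclei, so 3 syllables.
Between /a/ (V1) and /a/ (V2): just /n/ — single C goes to the following onset.
Between /a/ (V2) and /o/ (V3): just /v/ — single C goes to the following onset.
Putting it together: ma.na.vobf.
Classifying each syllable: /ma/ (open), /na/ (open), /vobf/ (closed).
Closed syllables: 1.

1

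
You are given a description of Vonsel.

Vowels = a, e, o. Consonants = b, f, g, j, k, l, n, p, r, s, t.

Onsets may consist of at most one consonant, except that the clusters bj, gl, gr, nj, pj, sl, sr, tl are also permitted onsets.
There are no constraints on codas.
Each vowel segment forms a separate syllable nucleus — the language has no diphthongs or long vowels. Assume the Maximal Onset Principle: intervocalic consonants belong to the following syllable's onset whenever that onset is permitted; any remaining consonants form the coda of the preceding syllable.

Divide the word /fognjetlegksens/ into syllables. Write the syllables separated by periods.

fog.nje.tlegk.sens

The vowels are o, e, e, e — 4 nuclei, so 4 syllables.
/o…e/ gap (V1→V2): cluster /gnj/ — the longest permitted-onset suffix is /nj/; onset = /nj/, preceding coda = /g/.
/e…e/ gap (V2→V3): /tl/ — entire cluster is a permitted onset → onset /tl/, coda ∅.
/e…e/ gap (V3→V4): cluster /gks/ — the longest permitted-onset suffix is /s/; onset = /s/, preceding coda = /gk/.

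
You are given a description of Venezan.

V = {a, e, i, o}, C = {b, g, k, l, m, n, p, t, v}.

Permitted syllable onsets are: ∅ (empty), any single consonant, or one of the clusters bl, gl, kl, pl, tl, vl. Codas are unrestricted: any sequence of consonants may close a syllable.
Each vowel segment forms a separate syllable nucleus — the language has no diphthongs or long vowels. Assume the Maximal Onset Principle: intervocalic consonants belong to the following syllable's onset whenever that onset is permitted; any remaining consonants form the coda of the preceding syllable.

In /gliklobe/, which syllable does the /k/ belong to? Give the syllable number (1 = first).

2

Nuclei (vowels): i, o, e → 3 syllables.
Between /i/ (V1) and /o/ (V2): cluster /kl/ — /kl/ is itself a permitted onset, so the whole cluster goes right; preceding coda = ∅.
Between /o/ (V2) and /e/ (V3): just /b/ — single C goes to the following onset.
Putting it together: gli.klo.be.
The /k/ is in the onset of syllable 2 (/klo/).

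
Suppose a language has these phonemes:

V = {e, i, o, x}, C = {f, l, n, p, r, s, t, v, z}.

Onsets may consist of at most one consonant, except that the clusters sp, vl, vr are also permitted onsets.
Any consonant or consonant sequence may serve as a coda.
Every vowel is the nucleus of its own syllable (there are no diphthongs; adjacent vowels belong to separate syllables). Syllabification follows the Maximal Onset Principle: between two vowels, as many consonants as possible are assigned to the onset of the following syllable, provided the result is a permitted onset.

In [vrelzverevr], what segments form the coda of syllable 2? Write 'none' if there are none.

The vowels are e, e, e — 3 nuclei, so 3 syllables.
σ1/σ2 boundary: /lzv/; trying suffixes from longest down, /v/ is the first permitted one, so coda /lz/ | onset /v/.
σ2/σ3 boundary: /r/ → onset of the next syllable (single consonants are always licit onsets).
Syllabification: vrelz.ve.revr.
Syllable 2 is /ve/: onset /v/, nucleus /e/, coda ∅.

none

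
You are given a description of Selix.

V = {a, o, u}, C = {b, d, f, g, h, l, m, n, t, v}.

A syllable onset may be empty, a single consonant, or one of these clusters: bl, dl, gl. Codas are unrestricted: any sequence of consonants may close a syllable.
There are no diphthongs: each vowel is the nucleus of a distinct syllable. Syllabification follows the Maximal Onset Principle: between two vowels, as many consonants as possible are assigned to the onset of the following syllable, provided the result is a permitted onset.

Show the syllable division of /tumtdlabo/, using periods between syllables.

The vowels are u, a, o — 3 nuclei, so 3 syllables.
/u…a/ gap (V1→V2): cluster /mtdl/ — the longest permitted-onset suffix is /dl/; onset = /dl/, preceding coda = /mt/.
/a…o/ gap (V2→V3): just /b/ — single C goes to the following onset.

tumt.dla.bo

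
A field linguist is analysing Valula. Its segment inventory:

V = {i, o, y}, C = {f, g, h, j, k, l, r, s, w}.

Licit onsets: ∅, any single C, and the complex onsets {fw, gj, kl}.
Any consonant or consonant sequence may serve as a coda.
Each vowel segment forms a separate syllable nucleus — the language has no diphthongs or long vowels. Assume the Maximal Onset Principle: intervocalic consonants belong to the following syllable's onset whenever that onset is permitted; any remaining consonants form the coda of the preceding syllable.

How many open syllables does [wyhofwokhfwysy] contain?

Vowels present: y, o, o, y, y; each is a nucleus, giving 5 syllables.
σ1/σ2 boundary: /h/ → onset of the next syllable (single consonants are always licit onsets).
σ2/σ3 boundary: /fw/ — entire cluster is a permitted onset → onset /fw/, coda ∅.
σ3/σ4 boundary: /khfw/; trying suffixes from longest down, /fw/ is the first permitted one, so coda /kh/ | onset /fw/.
σ4/σ5 boundary: just /s/ — single C goes to the following onset.
Result: wy.ho.fwokh.fwy.sy.
Classifying each syllable: /wy/ (open), /ho/ (open), /fwokh/ (closed), /fwy/ (open), /sy/ (open).
Open syllables: 4.

4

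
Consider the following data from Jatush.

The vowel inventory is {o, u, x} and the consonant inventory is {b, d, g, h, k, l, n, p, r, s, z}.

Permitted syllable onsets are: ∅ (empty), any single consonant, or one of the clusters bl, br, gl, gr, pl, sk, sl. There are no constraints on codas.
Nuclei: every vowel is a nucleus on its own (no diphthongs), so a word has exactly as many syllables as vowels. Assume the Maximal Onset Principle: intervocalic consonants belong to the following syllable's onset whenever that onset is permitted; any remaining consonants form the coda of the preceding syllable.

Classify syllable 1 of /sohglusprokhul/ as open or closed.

closed

Vowels present: o, u, o, u; each is a nucleus, giving 4 syllables.
Between /o/ (V1) and /u/ (V2): /hgl/ — longest licit onset from the right is /gl/, leaving /h/ as coda.
Between /u/ (V2) and /o/ (V3): /spr/; trying suffixes from longest down, /r/ is the first permitted one, so coda /sp/ | onset /r/.
Between /o/ (V3) and /u/ (V4): cluster /kh/ — the longest permitted-onset suffix is /h/; onset = /h/, preceding coda = /k/.
Result: soh.glusp.rok.hul.
Syllable 1 is /soh/ with coda /h/, so it is closed.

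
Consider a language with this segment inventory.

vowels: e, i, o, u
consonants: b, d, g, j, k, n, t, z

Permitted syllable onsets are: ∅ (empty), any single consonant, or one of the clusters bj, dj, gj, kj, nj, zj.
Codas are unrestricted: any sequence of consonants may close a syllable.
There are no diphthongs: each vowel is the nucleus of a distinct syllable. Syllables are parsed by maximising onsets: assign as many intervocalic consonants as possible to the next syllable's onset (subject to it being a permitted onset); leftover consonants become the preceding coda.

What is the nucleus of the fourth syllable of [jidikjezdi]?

i

The vowels are i, i, e, i — 4 nuclei, so 4 syllables.
The fourth nucleus (vowel 4 from the left) is /i/.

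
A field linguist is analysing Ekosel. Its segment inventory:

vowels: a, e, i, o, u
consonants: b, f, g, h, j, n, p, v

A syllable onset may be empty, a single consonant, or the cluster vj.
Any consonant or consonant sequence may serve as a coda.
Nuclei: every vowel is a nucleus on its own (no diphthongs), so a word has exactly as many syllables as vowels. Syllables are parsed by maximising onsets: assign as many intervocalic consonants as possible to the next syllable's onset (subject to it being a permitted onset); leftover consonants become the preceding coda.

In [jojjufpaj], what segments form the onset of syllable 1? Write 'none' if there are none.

The vowels are o, u, a — 3 nuclei, so 3 syllables.
/o…u/ gap (V1→V2): /jj/ — longest licit onset from the right is /j/, leaving /j/ as coda.
/u…a/ gap (V2→V3): /fp/ — longest licit onset from the right is /p/, leaving /f/ as coda.
Putting it together: joj.juf.paj.
Syllable 1 is /joj/: onset /j/, nucleus /o/, coda /j/.

j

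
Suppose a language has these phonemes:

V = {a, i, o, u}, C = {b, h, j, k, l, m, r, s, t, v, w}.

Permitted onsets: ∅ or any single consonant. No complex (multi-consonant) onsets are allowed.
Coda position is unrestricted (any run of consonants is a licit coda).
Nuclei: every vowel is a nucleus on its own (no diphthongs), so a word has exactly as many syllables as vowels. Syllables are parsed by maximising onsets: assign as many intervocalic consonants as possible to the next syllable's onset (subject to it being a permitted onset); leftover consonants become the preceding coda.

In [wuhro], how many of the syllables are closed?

Vowels present: u, o; each is a nucleus, giving 2 syllables.
Between /u/ (V1) and /o/ (V2): /hr/; trying suffixes from longest down, /r/ is the first permitted one, so coda /h/ | onset /r/.
So the parse is wuh.ro.
Classifying each syllable: /wuh/ (closed), /ro/ (open).
Closed syllables: 1.

1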